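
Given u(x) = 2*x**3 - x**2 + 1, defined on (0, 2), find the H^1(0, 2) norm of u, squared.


||u||_{H^1}^2 = 20434/105

The H^1 norm (squared) on an interval (0, L) is
  ||u||_{H^1}^2 = ∫_0^L u(x)^2 dx + ∫_0^L u'(x)^2 dx.
Compute u'(x) = 6*x**2 - 2*x.
Then u(x)^2 = 4*x**6 - 4*x**5 + x**4 + 4*x**3 - 2*x**2 + 1 and u'(x)^2 = 36*x**4 - 24*x**3 + 4*x**2.
Integrate each monomial from 0 to 2 using ∫_0^2 c·x^n dx = c·2^(n+1)/(n+1):
  ∫_0^2 u(x)^2 dx = ∫_0^2 (4*x^6 - 4*x^5 + x^4 + 4*x^3 - 2*x^2 + 1) dx. Term by term:
    ∫_0^2 4*x^6 dx = 512/7;  ∫_0^2 -4*x^5 dx = -128/3;  ∫_0^2 x^4 dx = 32/5;
    ∫_0^2 4*x^3 dx = 16;  ∫_0^2 -2*x^2 dx = -16/3;  ∫_0^2 1 dx = 2.
  Sum: 512/7 − 128/3 + 32/5 + 16 − 16/3 + 2 = 1734/35.
  ∫_0^2 u'(x)^2 dx = ∫_0^2 (36*x^4 - 24*x^3 + 4*x^2) dx. Term by term:
    ∫_0^2 36*x^4 dx = 1152/5;  ∫_0^2 -24*x^3 dx = -96;  ∫_0^2 4*x^2 dx = 32/3.
  Sum: 1152/5 − 96 + 32/3 = 2176/15.
Adding: ||u||_{H^1}^2 = 1734/35 + 2176/15 = 20434/105.


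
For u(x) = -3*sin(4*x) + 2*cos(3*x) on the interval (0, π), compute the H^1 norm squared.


||u||_{H^1(0,π)}^2 = -960/7 + 193*π/2

u'(x) = -6*sin(3*x) - 12*cos(4*x).
Expand u² and (u')² and integrate term by term on (0, π), using: for integers n ≥ 1, ∫_0^π sin²(nx) dx = ∫_0^π cos²(nx) dx = π/2; for n ≠ n', ∫_0^π sin(nx)sin(n'x) dx = ∫_0^π cos(nx)cos(n'x) dx = 0; and by product-to-sum, ∫_0^π sin(nx)cos(n'x) dx = ½∫_0^π [sin((n+n')x) + sin((n−n')x)] dx, which is 0 when n+n' is even and 2n/(n²−n'²) when n+n' is odd (it need not vanish on (0, π)).
  u² squared terms: (-3)²·∫sin(4x)² dx = 9·π/2 = 9*π/2;  (2)²·∫cos(3x)² dx = 4·π/2 = 2*π.
  u² cross terms: 2·(-3)·(2)·∫sin(4x)·cos(3x) dx = -12·(8/7) = -96/7.
  So ∫_0^π u² dx = 9*π/2 + 2*π − 96/7 = -96/7 + 13*π/2.
  (u')² squared terms: (-12)²·∫cos(4x)² dx = 144·π/2 = 72*π;  (-6)²·∫sin(3x)² dx = 36·π/2 = 18*π.
  (u')² cross terms: 2·(-12)·(-6)·∫cos(4x)·sin(3x) dx = 144·(-6/7) = -864/7.
  So ∫_0^π (u')² dx = 72*π + 18*π − 864/7 = -864/7 + 90*π.
||u||_{H^1}^2 = (-96/7 + 13*π/2) + (-864/7 + 90*π) = -960/7 + 193*π/2.


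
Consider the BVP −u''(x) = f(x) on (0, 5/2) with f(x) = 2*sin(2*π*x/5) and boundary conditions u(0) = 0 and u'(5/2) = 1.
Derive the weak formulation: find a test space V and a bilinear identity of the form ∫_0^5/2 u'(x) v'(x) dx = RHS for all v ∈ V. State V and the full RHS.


V = {v ∈ H^1(0, 5/2) : v(0) = 0} (test functions vanish at x = 0 where u is specified); weak form: ∫_0^5/2 u'v' dx = ∫_0^5/2 (2*sin(2*π*x/5)) v dx + v(5/2) for all v ∈ V.

Multiply both sides by a test function v and integrate from 0 to 5/2:
  ∫_0^5/2 −u''(x) v(x) dx = ∫_0^5/2 f(x) v(x) dx.
Integrate the LHS by parts once:
  ∫_0^5/2 −u'' v dx = −[u'(x) v(x)]_0^5/2 + ∫_0^5/2 u'(x) v'(x) dx.
Thus ∫_0^5/2 u'(x) v'(x) dx = ∫_0^5/2 f(x) v(x) dx + [u'(x) v(x)]_0^5/2.
Choose V so that boundary terms are either known or forced to vanish.
Mixed BC: u(0) = 0 (Dirichlet) and u'(5/2) = 1 (Neumann). Define V = {v ∈ H^1(0, 5/2) : v(0) = 0}. Then [u' v]_0^5/2 = u'(5/2)·v(5/2) − u'(0)·0 = v(5/2).
Weak formulation: find u (satisfying any essential BC) such that ∫_0^5/2 u'(x) v'(x) dx = ∫_0^5/2 f v dx + v(5/2) for all v ∈ V (Dirichlet at 0 absorbed into V; Neumann datum at x = 5/2 contributes the boundary term).
Substituting f(x) = 2*sin(2*π*x/5), the right-hand side is ∫_0^5/2 (2*sin(2*π*x/5)) v dx + v(5/2).


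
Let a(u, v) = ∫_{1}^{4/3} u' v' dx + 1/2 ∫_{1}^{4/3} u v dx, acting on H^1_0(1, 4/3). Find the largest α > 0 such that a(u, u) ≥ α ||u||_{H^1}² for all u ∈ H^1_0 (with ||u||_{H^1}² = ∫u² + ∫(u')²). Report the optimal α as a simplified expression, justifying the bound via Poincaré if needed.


α = (1 + 18*π^2)/(2*(1 + 9*π^2))

Coercivity of a(·,·) on H^1_0(1, 4/3) means a(u, u) ≥ α ||u||_{H^1}² for every u ∈ H^1_0.
The interval has length L = 1/3, and Poincaré/coercivity depend only on L. Here a(u, u) = ∫(u')² + (1/2)·∫u².
Here 0 < c = 1/2 < 1. The condition a(u,u) ≥ α||u||_{H^1}² reads (1−α)∫(u')² ≥ (α−c)∫u². Any admissible α is ≤ 1 (rapidly oscillating u have ∫u²/∫(u')² → 0), and α = 1 would force 0 ≥ (1−c)∫u², impossible since c < 1; so 1−α > 0. By the sharp Poincaré inequality on H^1_0 of an interval of length L, ∫(u')² ≥ (π/L)²∫u² with equality for the first sine mode sin(π(x−x₀)/L) (x₀ the left endpoint), so the inequality holds for all u iff (1−α)(π/L)² ≥ α − c, i.e. α ≤ ((π/L)² + c)/((π/L)² + 1) = (1 + c(L/π)²)/(1 + (L/π)²). With (π/L)² = 9*π^2 and c = 1/2, the largest admissible constant is α = ((π/L)² + c)/((π/L)² + 1).
Simplifying, α = (1 + 18*π^2)/(2*(1 + 9*π^2)).


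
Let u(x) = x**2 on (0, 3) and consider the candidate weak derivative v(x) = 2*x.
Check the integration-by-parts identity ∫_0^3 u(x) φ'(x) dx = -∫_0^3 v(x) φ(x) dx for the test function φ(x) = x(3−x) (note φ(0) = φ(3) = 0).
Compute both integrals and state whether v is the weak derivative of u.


LHS = -27/2, RHS = -27/2. Yes, v = u' weakly.

u(x) = x**2, classical derivative u'(x) = 2*x.
φ(x) = x(3−x), so φ'(x) = 3 - 2*x.
Note φ(0) = φ(3) = 0, so the boundary term u·φ vanishes.
LHS = ∫_0^3 u(x) φ'(x) dx = ∫_0^3 (-2*x^3 + 3*x^2) dx. Term by term:
  ∫_0^3 -2*x^3 dx = -81/2;  ∫_0^3 3*x^2 dx = 27.
Sum: -81/2 + 27 = -27/2.
So LHS = -27/2.
∫_0^3 v(x) φ(x) dx = ∫_0^3 (-2*x^3 + 6*x^2) dx. Term by term:
  ∫_0^3 -2*x^3 dx = -81/2;  ∫_0^3 6*x^2 dx = 54.
Sum: -81/2 + 54 = 27/2.
So RHS = -∫_0^3 v(x) φ(x) dx = -27/2.
LHS = RHS, so the identity holds for this test φ.
Moreover u is smooth here and v(x) = u'(x) = 2*x pointwise, so the identity holds for every test function. Hence v is the weak derivative of u.


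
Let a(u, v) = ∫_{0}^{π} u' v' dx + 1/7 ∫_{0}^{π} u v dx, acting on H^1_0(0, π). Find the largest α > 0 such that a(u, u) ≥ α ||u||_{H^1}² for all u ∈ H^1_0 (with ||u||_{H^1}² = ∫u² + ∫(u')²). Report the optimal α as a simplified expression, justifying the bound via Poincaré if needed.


α = 4/7

Coercivity of a(·,·) on H^1_0(0, π) means a(u, u) ≥ α ||u||_{H^1}² for every u ∈ H^1_0.
The interval has length L = π, and Poincaré/coercivity depend only on L. Here a(u, u) = ∫(u')² + (1/7)·∫u².
Here 0 < c = 1/7 < 1. The condition a(u,u) ≥ α||u||_{H^1}² reads (1−α)∫(u')² ≥ (α−c)∫u². Any admissible α is ≤ 1 (rapidly oscillating u have ∫u²/∫(u')² → 0), and α = 1 would force 0 ≥ (1−c)∫u², impossible since c < 1; so 1−α > 0. By the sharp Poincaré inequality on H^1_0 of an interval of length L, ∫(u')² ≥ (π/L)²∫u² with equality for the first sine mode sin(π(x−x₀)/L) (x₀ the left endpoint), so the inequality holds for all u iff (1−α)(π/L)² ≥ α − c, i.e. α ≤ ((π/L)² + c)/((π/L)² + 1) = (1 + c(L/π)²)/(1 + (L/π)²). With (π/L)² = 1 and c = 1/7, the largest admissible constant is α = ((π/L)² + c)/((π/L)² + 1).
Simplifying, α = 4/7.


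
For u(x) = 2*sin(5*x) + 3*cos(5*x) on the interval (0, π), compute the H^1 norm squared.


||u||_{H^1(0,π)}^2 = 169*π

u'(x) = -15*sin(5*x) + 10*cos(5*x).
Expand u² and (u')² and integrate term by term on (0, π), using: for integers n ≥ 1, ∫_0^π sin²(nx) dx = ∫_0^π cos²(nx) dx = π/2; for n ≠ n', ∫_0^π sin(nx)sin(n'x) dx = ∫_0^π cos(nx)cos(n'x) dx = 0; and by product-to-sum, ∫_0^π sin(nx)cos(n'x) dx = ½∫_0^π [sin((n+n')x) + sin((n−n')x)] dx, which is 0 when n+n' is even and 2n/(n²−n'²) when n+n' is odd (it need not vanish on (0, π)).
  u² squared terms: (2)²·∫sin(5x)² dx = 4·π/2 = 2*π;  (3)²·∫cos(5x)² dx = 9·π/2 = 9*π/2.
  u² cross terms: 2·(2)·(3)·∫sin(5x)·cos(5x) dx = 12·(0) = 0.
  So ∫_0^π u² dx = 2*π + 9*π/2 + 0 = 13*π/2.
  (u')² squared terms: (-15)²·∫sin(5x)² dx = 225·π/2 = 225*π/2;  (10)²·∫cos(5x)² dx = 100·π/2 = 50*π.
  (u')² cross terms: 2·(-15)·(10)·∫sin(5x)·cos(5x) dx = -300·(0) = 0.
  So ∫_0^π (u')² dx = 225*π/2 + 50*π + 0 = 325*π/2.
||u||_{H^1}^2 = (13*π/2) + (325*π/2) = 169*π.


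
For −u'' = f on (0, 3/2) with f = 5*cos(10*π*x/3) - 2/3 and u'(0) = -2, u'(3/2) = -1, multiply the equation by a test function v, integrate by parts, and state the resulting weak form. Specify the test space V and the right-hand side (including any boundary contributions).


V = H^1(0, 3/2) (v unrestricted at boundary; u is determined up to an additive constant); weak form: ∫_0^3/2 u'v' dx = ∫_0^3/2 (5*cos(10*π*x/3) - 2/3) v dx − v(3/2) + 2·v(0) for all v ∈ V.

Multiply both sides by a test function v and integrate from 0 to 3/2:
  ∫_0^3/2 −u''(x) v(x) dx = ∫_0^3/2 f(x) v(x) dx.
Integrate the LHS by parts once:
  ∫_0^3/2 −u'' v dx = −[u'(x) v(x)]_0^3/2 + ∫_0^3/2 u'(x) v'(x) dx.
Thus ∫_0^3/2 u'(x) v'(x) dx = ∫_0^3/2 f(x) v(x) dx + [u'(x) v(x)]_0^3/2.
Choose V so that boundary terms are either known or forced to vanish.
u has inhomogeneous Neumann u'(0) = -2, u'(3/2) = -1. [u' v]_0^3/2 = (-1)·v(3/2) − (-2)·v(0) = − v(3/2) + 2·v(0). Take V = H^1(0, 3/2); boundary term becomes part of RHS.
Weak formulation: find u (satisfying any essential BC) such that ∫_0^3/2 u'(x) v'(x) dx = ∫_0^3/2 f v dx − v(3/2) + 2·v(0) for all v ∈ V (Neumann data are natural BCs: they enter the RHS as boundary terms).
Substituting f(x) = 5*cos(10*π*x/3) - 2/3, the right-hand side is ∫_0^3/2 (5*cos(10*π*x/3) - 2/3) v dx − v(3/2) + 2·v(0).
Compatibility check (pure Neumann): taking v ≡ 1 ∈ V gives 0 = ∫_0^3/2 f dx + (-1) − (-2), i.e. ∫_0^3/2 f dx must equal u'(0) − u'(3/2) = -1. Indeed ∫_0^3/2 (5*cos(10*π*x/3) - 2/3) dx = -1, so the data are compatible. The solution is then unique only up to an additive constant (fix it e.g. by requiring ∫_0^3/2 u dx = 0).


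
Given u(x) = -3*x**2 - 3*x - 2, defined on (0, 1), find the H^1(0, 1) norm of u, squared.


||u||_{H^1}^2 = 623/10

The H^1 norm (squared) on an interval (0, L) is
  ||u||_{H^1}^2 = ∫_0^L u(x)^2 dx + ∫_0^L u'(x)^2 dx.
Compute u'(x) = -6*x - 3.
Then u(x)^2 = 9*x**4 + 18*x**3 + 21*x**2 + 12*x + 4 and u'(x)^2 = 36*x**2 + 36*x + 9.
Integrate each monomial from 0 to 1 using ∫_0^1 c·x^n dx = c·1^(n+1)/(n+1):
  ∫_0^1 u(x)^2 dx = ∫_0^1 (9*x^4 + 18*x^3 + 21*x^2 + 12*x + 4) dx. Term by term:
    ∫_0^1 9*x^4 dx = 9/5;  ∫_0^1 18*x^3 dx = 9/2;  ∫_0^1 21*x^2 dx = 7;
    ∫_0^1 12*x dx = 6;  ∫_0^1 4 dx = 4.
  Sum: 9/5 + 9/2 + 7 + 6 + 4 = 233/10.
  ∫_0^1 u'(x)^2 dx = ∫_0^1 (36*x^2 + 36*x + 9) dx. Term by term:
    ∫_0^1 36*x^2 dx = 12;  ∫_0^1 36*x dx = 18;  ∫_0^1 9 dx = 9.
  Sum: 12 + 18 + 9 = 39.
Adding: ||u||_{H^1}^2 = 233/10 + 39 = 623/10.


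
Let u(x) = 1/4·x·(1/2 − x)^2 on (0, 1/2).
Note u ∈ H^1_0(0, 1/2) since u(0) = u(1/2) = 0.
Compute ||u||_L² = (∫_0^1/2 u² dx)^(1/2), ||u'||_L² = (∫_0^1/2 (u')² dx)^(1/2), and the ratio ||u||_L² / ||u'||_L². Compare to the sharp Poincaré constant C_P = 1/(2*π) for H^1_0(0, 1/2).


||u||_L² / ||u'||_L² = sqrt(14)/28 < C_P = 1/(2*π).

u(x) = 1/4·x·(1/2 − x)^2, so u'(x) = (2*x - 1)*(6*x - 1)/16.
u(x) = 1/4·x·(1/2 − x)^2 vanishes at x = 0 and x = 1/2, so u ∈ H^1_0(0, 1/2). Differentiate via the product rule and integrate the resulting polynomials term by term.
  ∫_0^1/2 u² dx = ∫_0^1/2 (x^6/16 - x^5/8 + 3*x^4/32 - x^3/32 + x^2/256) dx. Term by term:
    ∫_0^1/2 x^6/16 dx = 1/14336;  ∫_0^1/2 -x^5/8 dx = -1/3072;  ∫_0^1/2 3*x^4/32 dx = 3/5120;
    ∫_0^1/2 -x^3/32 dx = -1/2048;  ∫_0^1/2 x^2/256 dx = 1/6144.
  Sum: 1/14336 − 1/3072 + 3/5120 − 1/2048 + 1/6144 = 1/215040.
  ∫_0^1/2 (u')² dx = ∫_0^1/2 (9*x^4/16 - 3*x^3/4 + 11*x^2/32 - x/16 + 1/256) dx. Term by term:
    ∫_0^1/2 9*x^4/16 dx = 9/2560;  ∫_0^1/2 -3*x^3/4 dx = -3/256;  ∫_0^1/2 11*x^2/32 dx = 11/768;
    ∫_0^1/2 -x/16 dx = -1/128;  ∫_0^1/2 1/256 dx = 1/512.
  Sum: 9/2560 − 3/256 + 11/768 − 1/128 + 1/512 = 1/3840.
∫_0^1/2 u² dx = 1/215040, so ||u||_L² = sqrt(210)/6720.
∫_0^1/2 (u')² dx = 1/3840, so ||u'||_L² = sqrt(15)/240.
Ratio ||u||_L² / ||u'||_L² = sqrt(14)/28.
Sharp Poincaré constant on H^1_0(0, 1/2) is C_P = L/π = 1/(2*π), achieved by sin(2*π·x).
A polynomial bump cannot attain the sharp Poincaré constant (only the first sine eigenfunction does), so the ratio is strictly less than C_P, consistent with ||u||_L² ≤ C_P ||u'||_L².


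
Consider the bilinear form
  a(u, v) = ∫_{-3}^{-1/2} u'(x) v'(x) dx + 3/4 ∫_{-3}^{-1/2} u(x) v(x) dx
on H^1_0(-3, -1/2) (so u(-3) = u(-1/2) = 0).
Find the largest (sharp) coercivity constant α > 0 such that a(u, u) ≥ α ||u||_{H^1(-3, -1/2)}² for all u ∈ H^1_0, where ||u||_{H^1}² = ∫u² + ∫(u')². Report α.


α = (75 + 16*π^2)/(4*(25 + 4*π^2))

Coercivity of a(·,·) on H^1_0(-3, -1/2) means a(u, u) ≥ α ||u||_{H^1}² for every u ∈ H^1_0.
The interval has length L = 5/2, and Poincaré/coercivity depend only on L. Here a(u, u) = ∫(u')² + (3/4)·∫u².
Here 0 < c = 3/4 < 1. The condition a(u,u) ≥ α||u||_{H^1}² reads (1−α)∫(u')² ≥ (α−c)∫u². Any admissible α is ≤ 1 (rapidly oscillating u have ∫u²/∫(u')² → 0), and α = 1 would force 0 ≥ (1−c)∫u², impossible since c < 1; so 1−α > 0. By the sharp Poincaré inequality on H^1_0 of an interval of length L, ∫(u')² ≥ (π/L)²∫u² with equality for the first sine mode sin(π(x−x₀)/L) (x₀ the left endpoint), so the inequality holds for all u iff (1−α)(π/L)² ≥ α − c, i.e. α ≤ ((π/L)² + c)/((π/L)² + 1) = (1 + c(L/π)²)/(1 + (L/π)²). With (π/L)² = 4*π^2/25 and c = 3/4, the largest admissible constant is α = ((π/L)² + c)/((π/L)² + 1).
Simplifying, α = (75 + 16*π^2)/(4*(25 + 4*π^2)).


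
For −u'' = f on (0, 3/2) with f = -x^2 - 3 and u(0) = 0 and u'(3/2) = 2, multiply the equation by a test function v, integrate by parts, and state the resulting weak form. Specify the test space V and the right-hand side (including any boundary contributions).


V = {v ∈ H^1(0, 3/2) : v(0) = 0} (test functions vanish at x = 0 where u is specified); weak form: ∫_0^3/2 u'v' dx = ∫_0^3/2 (-x^2 - 3) v dx + 2·v(3/2) for all v ∈ V.

Multiply both sides by a test function v and integrate from 0 to 3/2:
  ∫_0^3/2 −u''(x) v(x) dx = ∫_0^3/2 f(x) v(x) dx.
Integrate the LHS by parts once:
  ∫_0^3/2 −u'' v dx = −[u'(x) v(x)]_0^3/2 + ∫_0^3/2 u'(x) v'(x) dx.
Thus ∫_0^3/2 u'(x) v'(x) dx = ∫_0^3/2 f(x) v(x) dx + [u'(x) v(x)]_0^3/2.
Choose V so that boundary terms are either known or forced to vanish.
Mixed BC: u(0) = 0 (Dirichlet) and u'(3/2) = 2 (Neumann). Define V = {v ∈ H^1(0, 3/2) : v(0) = 0}. Then [u' v]_0^3/2 = u'(3/2)·v(3/2) − u'(0)·0 = 2·v(3/2).
Weak formulation: find u (satisfying any essential BC) such that ∫_0^3/2 u'(x) v'(x) dx = ∫_0^3/2 f v dx + 2·v(3/2) for all v ∈ V (Dirichlet at 0 absorbed into V; Neumann datum at x = 3/2 contributes the boundary term).
Substituting f(x) = -x^2 - 3, the right-hand side is ∫_0^3/2 (-x^2 - 3) v dx + 2·v(3/2).


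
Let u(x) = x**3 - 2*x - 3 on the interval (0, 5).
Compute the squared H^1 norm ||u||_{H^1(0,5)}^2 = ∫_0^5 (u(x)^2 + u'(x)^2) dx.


||u||_{H^1}^2 = 555655/42

The H^1 norm (squared) on an interval (0, L) is
  ||u||_{H^1}^2 = ∫_0^L u(x)^2 dx + ∫_0^L u'(x)^2 dx.
Compute u'(x) = 3*x**2 - 2.
Then u(x)^2 = x**6 - 4*x**4 - 6*x**3 + 4*x**2 + 12*x + 9 and u'(x)^2 = 9*x**4 - 12*x**2 + 4.
Integrate each monomial from 0 to 5 using ∫_0^5 c·x^n dx = c·5^(n+1)/(n+1):
  ∫_0^5 u(x)^2 dx = ∫_0^5 (x^6 - 4*x^4 - 6*x^3 + 4*x^2 + 12*x + 9) dx. Term by term:
    ∫_0^5 x^6 dx = 78125/7;  ∫_0^5 -4*x^4 dx = -2500;  ∫_0^5 -6*x^3 dx = -1875/2;
    ∫_0^5 4*x^2 dx = 500/3;  ∫_0^5 12*x dx = 150;  ∫_0^5 9 dx = 45.
  Sum: 78125/7 − 2500 − 1875/2 + 500/3 + 150 + 45 = 339565/42.
  ∫_0^5 u'(x)^2 dx = ∫_0^5 (9*x^4 - 12*x^2 + 4) dx. Term by term:
    ∫_0^5 9*x^4 dx = 5625;  ∫_0^5 -12*x^2 dx = -500;  ∫_0^5 4 dx = 20.
  Sum: 5625 − 500 + 20 = 5145.
Adding: ||u||_{H^1}^2 = 339565/42 + 5145 = 555655/42.


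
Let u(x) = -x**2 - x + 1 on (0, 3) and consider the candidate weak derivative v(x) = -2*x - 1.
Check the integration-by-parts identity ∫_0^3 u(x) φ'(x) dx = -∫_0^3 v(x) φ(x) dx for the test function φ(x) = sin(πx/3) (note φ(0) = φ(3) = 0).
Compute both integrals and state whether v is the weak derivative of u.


LHS = 24/π, RHS = 24/π. Yes, v = u' weakly.

u(x) = -x**2 - x + 1, classical derivative u'(x) = -2*x - 1.
φ(x) = sin(πx/3), so φ'(x) = π*cos(π*x/3)/3.
Note φ(0) = φ(3) = 0, so the boundary term u·φ vanishes.
LHS = ∫_0^3 u(x) φ'(x) dx = ∫_0^3 (-π*x^2*cos(π*x/3)/3 - π*x*cos(π*x/3)/3 + π*cos(π*x/3)/3) dx. Term by term:
  ∫_0^3 π*cos(π*x/3)/3 dx = 0;  ∫_0^3 -π*x*cos(π*x/3)/3 dx = 6/π;  ∫_0^3 -π*x^2*cos(π*x/3)/3 dx = 18/π.
Sum: 0 + 6/π + 18/π = 24/π.
So LHS = 24/π.
∫_0^3 v(x) φ(x) dx = ∫_0^3 (-2*x*sin(π*x/3) - sin(π*x/3)) dx. Term by term:
  ∫_0^3 -sin(π*x/3) dx = -6/π;  ∫_0^3 -2*x*sin(π*x/3) dx = -18/π.
Sum: -6/π − 18/π = -24/π.
So RHS = -∫_0^3 v(x) φ(x) dx = 24/π.
LHS = RHS, so the identity holds for this test φ.
Moreover u is smooth here and v(x) = u'(x) = -2*x - 1 pointwise, so the identity holds for every test function. Hence v is the weak derivative of u.


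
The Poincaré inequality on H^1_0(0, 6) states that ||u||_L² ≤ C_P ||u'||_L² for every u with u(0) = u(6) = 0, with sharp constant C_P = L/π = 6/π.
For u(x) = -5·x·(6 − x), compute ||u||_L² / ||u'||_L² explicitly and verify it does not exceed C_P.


||u||_L² / ||u'||_L² = 3*sqrt(10)/5 < C_P = 6/π.

u(x) = -5·x·(6 − x), so u'(x) = 10*x - 30.
u(x) = -5·x·(6 − x) vanishes at x = 0 and x = 6, so u ∈ H^1_0(0, 6). Differentiate via the product rule and integrate the resulting polynomials term by term.
  ∫_0^6 u² dx = ∫_0^6 (25*x^4 - 300*x^3 + 900*x^2) dx. Term by term:
    ∫_0^6 25*x^4 dx = 38880;  ∫_0^6 -300*x^3 dx = -97200;  ∫_0^6 900*x^2 dx = 64800.
  Sum: 38880 − 97200 + 64800 = 6480.
  ∫_0^6 (u')² dx = ∫_0^6 (100*x^2 - 600*x + 900) dx. Term by term:
    ∫_0^6 100*x^2 dx = 7200;  ∫_0^6 -600*x dx = -10800;  ∫_0^6 900 dx = 5400.
  Sum: 7200 − 10800 + 5400 = 1800.
∫_0^6 u² dx = 6480, so ||u||_L² = 36*sqrt(5).
∫_0^6 (u')² dx = 1800, so ||u'||_L² = 30*sqrt(2).
Ratio ||u||_L² / ||u'||_L² = 3*sqrt(10)/5.
Sharp Poincaré constant on H^1_0(0, 6) is C_P = L/π = 6/π, achieved by sin(π/6·x).
A polynomial bump cannot attain the sharp Poincaré constant (only the first sine eigenfunction does), so the ratio is strictly less than C_P, consistent with ||u||_L² ≤ C_P ||u'||_L².


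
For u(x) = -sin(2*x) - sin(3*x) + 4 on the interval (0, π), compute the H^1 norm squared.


||u||_{H^1(0,π)}^2 = -16/3 + 47*π/2

u'(x) = -2*cos(2*x) - 3*cos(3*x).
Expand u² and (u')² and integrate term by term on (0, π), using: for integers n ≥ 1, ∫_0^π sin²(nx) dx = ∫_0^π cos²(nx) dx = π/2; for n ≠ n', ∫_0^π sin(nx)sin(n'x) dx = ∫_0^π cos(nx)cos(n'x) dx = 0; and by product-to-sum, ∫_0^π sin(nx)cos(n'x) dx = ½∫_0^π [sin((n+n')x) + sin((n−n')x)] dx, which is 0 when n+n' is even and 2n/(n²−n'²) when n+n' is odd (it need not vanish on (0, π)). For the constant mode: ∫_0^π 1 dx = π, ∫_0^π cos(nx) dx = 0, ∫_0^π sin(nx) dx = (1−(−1)^n)/n.
  u² squared terms: (4)²·∫1 dx = 16·π = 16*π;  (-1)²·∫sin(2x)² dx = 1·π/2 = π/2;  (-1)²·∫sin(3x)² dx = 1·π/2 = π/2.
  u² cross terms: 2·(4)·(-1)·∫1·sin(2x) dx = -8·(0) = 0;  2·(4)·(-1)·∫1·sin(3x) dx = -8·(2/3) = -16/3;  2·(-1)·(-1)·∫sin(2x)·sin(3x) dx = 2·(0) = 0.
  So ∫_0^π u² dx = 16*π + π/2 + π/2 + 0 − 16/3 + 0 = -16/3 + 17*π.
  (u')² squared terms: (-3)²·∫cos(3x)² dx = 9·π/2 = 9*π/2;  (-2)²·∫cos(2x)² dx = 4·π/2 = 2*π.
  (u')² cross terms: 2·(-3)·(-2)·∫cos(3x)·cos(2x) dx = 12·(0) = 0.
  So ∫_0^π (u')² dx = 9*π/2 + 2*π + 0 = 13*π/2.
||u||_{H^1}^2 = (-16/3 + 17*π) + (13*π/2) = -16/3 + 47*π/2.


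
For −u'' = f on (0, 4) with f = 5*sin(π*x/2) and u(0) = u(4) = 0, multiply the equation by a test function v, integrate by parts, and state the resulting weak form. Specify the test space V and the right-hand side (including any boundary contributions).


V = H^1_0(0, 4) (so v(0) = v(4) = 0); weak form: ∫_0^4 u'v' dx = ∫_0^4 (5*sin(π*x/2)) v dx for all v ∈ V.

Multiply both sides by a test function v and integrate from 0 to 4:
  ∫_0^4 −u''(x) v(x) dx = ∫_0^4 f(x) v(x) dx.
Integrate the LHS by parts once:
  ∫_0^4 −u'' v dx = −[u'(x) v(x)]_0^4 + ∫_0^4 u'(x) v'(x) dx.
Thus ∫_0^4 u'(x) v'(x) dx = ∫_0^4 f(x) v(x) dx + [u'(x) v(x)]_0^4.
Choose V so that boundary terms are either known or forced to vanish.
u is Dirichlet: u(0) = u(4) = 0. Let V = H^1_0(0, 4); then v(0) = v(4) = 0, and [u' v]_0^4 = 0.
Weak formulation: find u (satisfying any essential BC) such that ∫_0^4 u'(x) v'(x) dx = ∫_0^4 f v dx for all v ∈ V.
Substituting f(x) = 5*sin(π*x/2), the right-hand side is ∫_0^4 (5*sin(π*x/2)) v dx.


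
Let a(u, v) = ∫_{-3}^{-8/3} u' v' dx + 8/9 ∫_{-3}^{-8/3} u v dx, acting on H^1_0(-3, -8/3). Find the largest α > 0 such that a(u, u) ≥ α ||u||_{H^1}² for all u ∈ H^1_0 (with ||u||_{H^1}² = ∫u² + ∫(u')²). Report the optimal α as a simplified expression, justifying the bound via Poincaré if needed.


α = (8 + 81*π^2)/(9*(1 + 9*π^2))

Coercivity of a(·,·) on H^1_0(-3, -8/3) means a(u, u) ≥ α ||u||_{H^1}² for every u ∈ H^1_0.
The interval has length L = 1/3, and Poincaré/coercivity depend only on L. Here a(u, u) = ∫(u')² + (8/9)·∫u².
Here 0 < c = 8/9 < 1. The condition a(u,u) ≥ α||u||_{H^1}² reads (1−α)∫(u')² ≥ (α−c)∫u². Any admissible α is ≤ 1 (rapidly oscillating u have ∫u²/∫(u')² → 0), and α = 1 would force 0 ≥ (1−c)∫u², impossible since c < 1; so 1−α > 0. By the sharp Poincaré inequality on H^1_0 of an interval of length L, ∫(u')² ≥ (π/L)²∫u² with equality for the first sine mode sin(π(x−x₀)/L) (x₀ the left endpoint), so the inequality holds for all u iff (1−α)(π/L)² ≥ α − c, i.e. α ≤ ((π/L)² + c)/((π/L)² + 1) = (1 + c(L/π)²)/(1 + (L/π)²). With (π/L)² = 9*π^2 and c = 8/9, the largest admissible constant is α = ((π/L)² + c)/((π/L)² + 1).
Simplifying, α = (8 + 81*π^2)/(9*(1 + 9*π^2)).


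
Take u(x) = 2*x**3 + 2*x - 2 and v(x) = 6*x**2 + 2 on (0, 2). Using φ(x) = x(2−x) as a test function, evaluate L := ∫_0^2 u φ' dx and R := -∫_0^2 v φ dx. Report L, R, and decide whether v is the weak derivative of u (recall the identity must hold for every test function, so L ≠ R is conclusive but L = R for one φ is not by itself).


LHS = -184/15, RHS = -184/15. Yes, v = u' weakly.

u(x) = 2*x**3 + 2*x - 2, classical derivative u'(x) = 6*x**2 + 2.
φ(x) = x(2−x), so φ'(x) = 2 - 2*x.
Note φ(0) = φ(2) = 0, so the boundary term u·φ vanishes.
LHS = ∫_0^2 u(x) φ'(x) dx = ∫_0^2 (-4*x^4 + 4*x^3 - 4*x^2 + 8*x - 4) dx. Term by term:
  ∫_0^2 -4*x^4 dx = -128/5;  ∫_0^2 4*x^3 dx = 16;  ∫_0^2 -4*x^2 dx = -32/3;
  ∫_0^2 8*x dx = 16;  ∫_0^2 -4 dx = -8.
Sum: -128/5 + 16 − 32/3 + 16 − 8 = -184/15.
So LHS = -184/15.
∫_0^2 v(x) φ(x) dx = ∫_0^2 (-6*x^4 + 12*x^3 - 2*x^2 + 4*x) dx. Term by term:
  ∫_0^2 -6*x^4 dx = -192/5;  ∫_0^2 12*x^3 dx = 48;  ∫_0^2 -2*x^2 dx = -16/3;
  ∫_0^2 4*x dx = 8.
Sum: -192/5 + 48 − 16/3 + 8 = 184/15.
So RHS = -∫_0^2 v(x) φ(x) dx = -184/15.
LHS = RHS, so the identity holds for this test φ.
Moreover u is smooth here and v(x) = u'(x) = 6*x**2 + 2 pointwise, so the identity holds for every test function. Hence v is the weak derivative of u.


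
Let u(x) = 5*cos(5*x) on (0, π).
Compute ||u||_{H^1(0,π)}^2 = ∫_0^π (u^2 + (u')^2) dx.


||u||_{H^1(0,π)}^2 = 325*π

u'(x) = -25*sin(5*x).
Expand u² and (u')² and integrate term by term on (0, π), using: for integers n ≥ 1, ∫_0^π sin²(nx) dx = ∫_0^π cos²(nx) dx = π/2; for n ≠ n', ∫_0^π sin(nx)sin(n'x) dx = ∫_0^π cos(nx)cos(n'x) dx = 0; and by product-to-sum, ∫_0^π sin(nx)cos(n'x) dx = ½∫_0^π [sin((n+n')x) + sin((n−n')x)] dx, which is 0 when n+n' is even and 2n/(n²−n'²) when n+n' is odd (it need not vanish on (0, π)).
  u² squared terms: (5)²·∫cos(5x)² dx = 25·π/2 = 25*π/2.
  So ∫_0^π u² dx = 25*π/2.
  (u')² squared terms: (-25)²·∫sin(5x)² dx = 625·π/2 = 625*π/2.
  So ∫_0^π (u')² dx = 625*π/2.
||u||_{H^1}^2 = (25*π/2) + (625*π/2) = 325*π.


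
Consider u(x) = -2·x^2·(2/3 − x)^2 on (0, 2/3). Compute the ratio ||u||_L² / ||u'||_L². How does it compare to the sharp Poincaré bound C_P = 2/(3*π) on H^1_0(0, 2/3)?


||u||_L² / ||u'||_L² = sqrt(3)/9 < C_P = 2/(3*π).

u(x) = -2·x^2·(2/3 − x)^2, so u'(x) = 8*x*(-9*x^2 + 9*x - 2)/9.
u(x) = -2·x^2·(2/3 − x)^2 vanishes at x = 0 and x = 2/3, so u ∈ H^1_0(0, 2/3). Differentiate via the product rule and integrate the resulting polynomials term by term.
  ∫_0^2/3 u² dx = ∫_0^2/3 (4*x^8 - 32*x^7/3 + 32*x^6/3 - 128*x^5/27 + 64*x^4/81) dx. Term by term:
    ∫_0^2/3 4*x^8 dx = 2048/177147;  ∫_0^2/3 -32*x^7/3 dx = -1024/19683;  ∫_0^2/3 32*x^6/3 dx = 4096/45927;
    ∫_0^2/3 -128*x^5/27 dx = -4096/59049;  ∫_0^2/3 64*x^4/81 dx = 2048/98415.
  Sum: 2048/177147 − 1024/19683 + 4096/45927 − 4096/59049 + 2048/98415 = 1024/6200145.
  ∫_0^2/3 (u')² dx = ∫_0^2/3 (64*x^6 - 128*x^5 + 832*x^4/9 - 256*x^3/9 + 256*x^2/81) dx. Term by term:
    ∫_0^2/3 64*x^6 dx = 8192/15309;  ∫_0^2/3 -128*x^5 dx = -4096/2187;  ∫_0^2/3 832*x^4/9 dx = 26624/10935;
    ∫_0^2/3 -256*x^3/9 dx = -1024/729;  ∫_0^2/3 256*x^2/81 dx = 2048/6561.
  Sum: 8192/15309 − 4096/2187 + 26624/10935 − 1024/729 + 2048/6561 = 1024/229635.
∫_0^2/3 u² dx = 1024/6200145, so ||u||_L² = 32*sqrt(105)/25515.
∫_0^2/3 (u')² dx = 1024/229635, so ||u'||_L² = 32*sqrt(35)/2835.
Ratio ||u||_L² / ||u'||_L² = sqrt(3)/9.
Sharp Poincaré constant on H^1_0(0, 2/3) is C_P = L/π = 2/(3*π), achieved by sin(3*π/2·x).
A polynomial bump cannot attain the sharp Poincaré constant (only the first sine eigenfunction does), so the ratio is strictly less than C_P, consistent with ||u||_L² ≤ C_P ||u'||_L².


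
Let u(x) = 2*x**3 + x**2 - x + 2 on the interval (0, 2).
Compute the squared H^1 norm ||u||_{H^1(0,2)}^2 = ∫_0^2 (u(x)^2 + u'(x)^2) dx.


||u||_{H^1}^2 = 45466/105

The H^1 norm (squared) on an interval (0, L) is
  ||u||_{H^1}^2 = ∫_0^L u(x)^2 dx + ∫_0^L u'(x)^2 dx.
Compute u'(x) = 6*x**2 + 2*x - 1.
Then u(x)^2 = 4*x**6 + 4*x**5 - 3*x**4 + 6*x**3 + 5*x**2 - 4*x + 4 and u'(x)^2 = 36*x**4 + 24*x**3 - 8*x**2 - 4*x + 1.
Integrate each monomial from 0 to 2 using ∫_0^2 c·x^n dx = c·2^(n+1)/(n+1):
  ∫_0^2 u(x)^2 dx = ∫_0^2 (4*x^6 + 4*x^5 - 3*x^4 + 6*x^3 + 5*x^2 - 4*x + 4) dx. Term by term:
    ∫_0^2 4*x^6 dx = 512/7;  ∫_0^2 4*x^5 dx = 128/3;  ∫_0^2 -3*x^4 dx = -96/5;
    ∫_0^2 6*x^3 dx = 24;  ∫_0^2 5*x^2 dx = 40/3;  ∫_0^2 -4*x dx = -8;
    ∫_0^2 4 dx = 8.
  Sum: 512/7 + 128/3 − 96/5 + 24 + 40/3 − 8 + 8 = 4688/35.
  ∫_0^2 u'(x)^2 dx = ∫_0^2 (36*x^4 + 24*x^3 - 8*x^2 - 4*x + 1) dx. Term by term:
    ∫_0^2 36*x^4 dx = 1152/5;  ∫_0^2 24*x^3 dx = 96;  ∫_0^2 -8*x^2 dx = -64/3;
    ∫_0^2 -4*x dx = -8;  ∫_0^2 1 dx = 2.
  Sum: 1152/5 + 96 − 64/3 − 8 + 2 = 4486/15.
Adding: ||u||_{H^1}^2 = 4688/35 + 4486/15 = 45466/105.


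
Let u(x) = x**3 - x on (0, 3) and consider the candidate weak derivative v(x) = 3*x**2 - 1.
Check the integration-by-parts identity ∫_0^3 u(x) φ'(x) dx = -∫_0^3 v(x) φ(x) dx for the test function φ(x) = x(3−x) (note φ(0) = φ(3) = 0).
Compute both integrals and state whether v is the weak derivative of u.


LHS = -639/20, RHS = -639/20. Yes, v = u' weakly.

u(x) = x**3 - x, classical derivative u'(x) = 3*x**2 - 1.
φ(x) = x(3−x), so φ'(x) = 3 - 2*x.
Note φ(0) = φ(3) = 0, so the boundary term u·φ vanishes.
LHS = ∫_0^3 u(x) φ'(x) dx = ∫_0^3 (-2*x^4 + 3*x^3 + 2*x^2 - 3*x) dx. Term by term:
  ∫_0^3 -2*x^4 dx = -486/5;  ∫_0^3 3*x^3 dx = 243/4;  ∫_0^3 2*x^2 dx = 18;
  ∫_0^3 -3*x dx = -27/2.
Sum: -486/5 + 243/4 + 18 − 27/2 = -639/20.
So LHS = -639/20.
∫_0^3 v(x) φ(x) dx = ∫_0^3 (-3*x^4 + 9*x^3 + x^2 - 3*x) dx. Term by term:
  ∫_0^3 -3*x^4 dx = -729/5;  ∫_0^3 9*x^3 dx = 729/4;  ∫_0^3 x^2 dx = 9;
  ∫_0^3 -3*x dx = -27/2.
Sum: -729/5 + 729/4 + 9 − 27/2 = 639/20.
So RHS = -∫_0^3 v(x) φ(x) dx = -639/20.
LHS = RHS, so the identity holds for this test φ.
Moreover u is smooth here and v(x) = u'(x) = 3*x**2 - 1 pointwise, so the identity holds for every test function. Hence v is the weak derivative of u.


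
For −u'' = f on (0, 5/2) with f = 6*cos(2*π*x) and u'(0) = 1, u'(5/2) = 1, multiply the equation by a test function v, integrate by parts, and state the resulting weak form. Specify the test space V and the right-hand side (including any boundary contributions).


V = H^1(0, 5/2) (v unrestricted at boundary; u is determined up to an additive constant); weak form: ∫_0^5/2 u'v' dx = ∫_0^5/2 (6*cos(2*π*x)) v dx + v(5/2) − v(0) for all v ∈ V.

Multiply both sides by a test function v and integrate from 0 to 5/2:
  ∫_0^5/2 −u''(x) v(x) dx = ∫_0^5/2 f(x) v(x) dx.
Integrate the LHS by parts once:
  ∫_0^5/2 −u'' v dx = −[u'(x) v(x)]_0^5/2 + ∫_0^5/2 u'(x) v'(x) dx.
Thus ∫_0^5/2 u'(x) v'(x) dx = ∫_0^5/2 f(x) v(x) dx + [u'(x) v(x)]_0^5/2.
Choose V so that boundary terms are either known or forced to vanish.
u has inhomogeneous Neumann u'(0) = 1, u'(5/2) = 1. [u' v]_0^5/2 = (1)·v(5/2) − (1)·v(0) = v(5/2) − v(0). Take V = H^1(0, 5/2); boundary term becomes part of RHS.
Weak formulation: find u (satisfying any essential BC) such that ∫_0^5/2 u'(x) v'(x) dx = ∫_0^5/2 f v dx + v(5/2) − v(0) for all v ∈ V (Neumann data are natural BCs: they enter the RHS as boundary terms).
Substituting f(x) = 6*cos(2*π*x), the right-hand side is ∫_0^5/2 (6*cos(2*π*x)) v dx + v(5/2) − v(0).
Compatibility check (pure Neumann): taking v ≡ 1 ∈ V gives 0 = ∫_0^5/2 f dx + (1) − (1), i.e. ∫_0^5/2 f dx must equal u'(0) − u'(5/2) = 0. Indeed ∫_0^5/2 (6*cos(2*π*x)) dx = 0, so the data are compatible. The solution is then unique only up to an additive constant (fix it e.g. by requiring ∫_0^5/2 u dx = 0).


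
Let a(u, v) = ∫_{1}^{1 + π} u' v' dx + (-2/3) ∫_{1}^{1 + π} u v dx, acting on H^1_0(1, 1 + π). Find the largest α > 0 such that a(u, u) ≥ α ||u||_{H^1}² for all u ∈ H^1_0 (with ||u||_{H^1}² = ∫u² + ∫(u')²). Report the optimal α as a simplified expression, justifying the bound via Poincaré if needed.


α = 1/6

Coercivity of a(·,·) on H^1_0(1, 1 + π) means a(u, u) ≥ α ||u||_{H^1}² for every u ∈ H^1_0.
The interval has length L = π, and Poincaré/coercivity depend only on L. Here a(u, u) = ∫(u')² + (-2/3)·∫u².
Here c = -2/3 < 0 with |c| < (π/L)² = 1, so coercivity still holds. The condition a(u,u) ≥ α||u||_{H^1}² reads (1−α)∫(u')² ≥ (α−c)∫u². Any admissible α is ≤ 1 (rapidly oscillating u have ∫u²/∫(u')² → 0), and α = 1 would force 0 ≥ (1−c)∫u², impossible since c < 1; so 1−α > 0. By the sharp Poincaré inequality on H^1_0 of an interval of length L, ∫(u')² ≥ (π/L)²∫u² with equality for the first sine mode sin(π(x−x₀)/L) (x₀ the left endpoint), so the inequality holds for all u iff (1−α)(π/L)² ≥ α − c, i.e. α ≤ ((π/L)² + c)/((π/L)² + 1) = (1 + c(L/π)²)/(1 + (L/π)²). (Direct route, valid since c ≤ 0: Poincaré gives c∫u² ≥ c(L/π)²∫(u')², so a(u,u) ≥ (1 + c(L/π)²)∫(u')², while ||u||_{H^1}² ≤ (1 + (L/π)²)∫(u')²; dividing yields the same α.) With (π/L)² = 1 and c = -2/3, the largest admissible constant is α = ((π/L)² + c)/((π/L)² + 1).
Simplifying, α = 1/6.


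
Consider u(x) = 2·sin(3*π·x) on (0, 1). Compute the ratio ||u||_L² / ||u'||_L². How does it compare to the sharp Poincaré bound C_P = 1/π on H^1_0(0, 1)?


||u||_L² / ||u'||_L² = 1/(3*π) < C_P = 1/π.

u(x) = 2·sin(3*π·x), so u'(x) = 6*π*cos(3*π*x).
Writing u(x) = A·sin(kπx/L) with A = 2 and k = 3, use ∫_0^L sin²(kπx/L) dx = L/2 and ∫_0^L cos²(kπx/L) dx = L/2.
u² = 4·sin²(3*π·x) and (u')² = 36*π^2·cos²(3*π·x), and each of sin², cos² integrates to L/2 = 1/2 over (0, 1).
∫_0^1 u² dx = 2, so ||u||_L² = sqrt(2).
∫_0^1 (u')² dx = 18*π^2, so ||u'||_L² = 3*sqrt(2)*π.
Ratio ||u||_L² / ||u'||_L² = 1/(3*π).
Sharp Poincaré constant on H^1_0(0, 1) is C_P = L/π = 1/π, achieved by sin(π·x).
This is the k = 3 harmonic; the ratio L/(kπ) is strictly less than C_P = L/π, consistent with the sharp inequality ||u||_L² ≤ C_P ||u'||_L².


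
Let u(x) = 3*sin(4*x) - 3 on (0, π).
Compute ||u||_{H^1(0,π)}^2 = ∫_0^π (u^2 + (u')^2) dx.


||u||_{H^1(0,π)}^2 = 171*π/2

u'(x) = 12*cos(4*x).
Expand u² and (u')² and integrate term by term on (0, π), using: for integers n ≥ 1, ∫_0^π sin²(nx) dx = ∫_0^π cos²(nx) dx = π/2; for n ≠ n', ∫_0^π sin(nx)sin(n'x) dx = ∫_0^π cos(nx)cos(n'x) dx = 0; and by product-to-sum, ∫_0^π sin(nx)cos(n'x) dx = ½∫_0^π [sin((n+n')x) + sin((n−n')x)] dx, which is 0 when n+n' is even and 2n/(n²−n'²) when n+n' is odd (it need not vanish on (0, π)). For the constant mode: ∫_0^π 1 dx = π, ∫_0^π cos(nx) dx = 0, ∫_0^π sin(nx) dx = (1−(−1)^n)/n.
  u² squared terms: (-3)²·∫1 dx = 9·π = 9*π;  (3)²·∫sin(4x)² dx = 9·π/2 = 9*π/2.
  u² cross terms: 2·(-3)·(3)·∫1·sin(4x) dx = -18·(0) = 0.
  So ∫_0^π u² dx = 9*π + 9*π/2 + 0 = 27*π/2.
  (u')² squared terms: (12)²·∫cos(4x)² dx = 144·π/2 = 72*π.
  So ∫_0^π (u')² dx = 72*π.
||u||_{H^1}^2 = (27*π/2) + (72*π) = 171*π/2.


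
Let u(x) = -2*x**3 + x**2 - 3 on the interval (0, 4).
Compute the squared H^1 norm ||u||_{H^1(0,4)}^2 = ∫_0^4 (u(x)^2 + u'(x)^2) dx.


||u||_{H^1}^2 = 1410628/105

The H^1 norm (squared) on an interval (0, L) is
  ||u||_{H^1}^2 = ∫_0^L u(x)^2 dx + ∫_0^L u'(x)^2 dx.
Compute u'(x) = -6*x**2 + 2*x.
Then u(x)^2 = 4*x**6 - 4*x**5 + x**4 + 12*x**3 - 6*x**2 + 9 and u'(x)^2 = 36*x**4 - 24*x**3 + 4*x**2.
Integrate each monomial from 0 to 4 using ∫_0^4 c·x^n dx = c·4^(n+1)/(n+1):
  ∫_0^4 u(x)^2 dx = ∫_0^4 (4*x^6 - 4*x^5 + x^4 + 12*x^3 - 6*x^2 + 9) dx. Term by term:
    ∫_0^4 4*x^6 dx = 65536/7;  ∫_0^4 -4*x^5 dx = -8192/3;  ∫_0^4 x^4 dx = 1024/5;
    ∫_0^4 12*x^3 dx = 768;  ∫_0^4 -6*x^2 dx = -128;  ∫_0^4 9 dx = 36.
  Sum: 65536/7 − 8192/3 + 1024/5 + 768 − 128 + 36 = 788804/105.
  ∫_0^4 u'(x)^2 dx = ∫_0^4 (36*x^4 - 24*x^3 + 4*x^2) dx. Term by term:
    ∫_0^4 36*x^4 dx = 36864/5;  ∫_0^4 -24*x^3 dx = -1536;  ∫_0^4 4*x^2 dx = 256/3.
  Sum: 36864/5 − 1536 + 256/3 = 88832/15.
Adding: ||u||_{H^1}^2 = 788804/105 + 88832/15 = 1410628/105.


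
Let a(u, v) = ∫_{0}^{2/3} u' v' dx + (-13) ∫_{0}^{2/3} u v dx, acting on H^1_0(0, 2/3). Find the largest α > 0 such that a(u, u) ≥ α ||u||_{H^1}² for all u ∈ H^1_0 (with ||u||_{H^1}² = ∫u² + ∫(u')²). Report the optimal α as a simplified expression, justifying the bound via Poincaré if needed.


α = (-52 + 9*π^2)/(4 + 9*π^2)

Coercivity of a(·,·) on H^1_0(0, 2/3) means a(u, u) ≥ α ||u||_{H^1}² for every u ∈ H^1_0.
The interval has length L = 2/3, and Poincaré/coercivity depend only on L. Here a(u, u) = ∫(u')² + (-13)·∫u².
Here c = -13 < 0 with |c| < (π/L)² = 9*π^2/4, so coercivity still holds. The condition a(u,u) ≥ α||u||_{H^1}² reads (1−α)∫(u')² ≥ (α−c)∫u². Any admissible α is ≤ 1 (rapidly oscillating u have ∫u²/∫(u')² → 0), and α = 1 would force 0 ≥ (1−c)∫u², impossible since c < 1; so 1−α > 0. By the sharp Poincaré inequality on H^1_0 of an interval of length L, ∫(u')² ≥ (π/L)²∫u² with equality for the first sine mode sin(π(x−x₀)/L) (x₀ the left endpoint), so the inequality holds for all u iff (1−α)(π/L)² ≥ α − c, i.e. α ≤ ((π/L)² + c)/((π/L)² + 1) = (1 + c(L/π)²)/(1 + (L/π)²). (Direct route, valid since c ≤ 0: Poincaré gives c∫u² ≥ c(L/π)²∫(u')², so a(u,u) ≥ (1 + c(L/π)²)∫(u')², while ||u||_{H^1}² ≤ (1 + (L/π)²)∫(u')²; dividing yields the same α.) With (π/L)² = 9*π^2/4 and c = -13, the largest admissible constant is α = ((π/L)² + c)/((π/L)² + 1).
Simplifying, α = (-52 + 9*π^2)/(4 + 9*π^2).


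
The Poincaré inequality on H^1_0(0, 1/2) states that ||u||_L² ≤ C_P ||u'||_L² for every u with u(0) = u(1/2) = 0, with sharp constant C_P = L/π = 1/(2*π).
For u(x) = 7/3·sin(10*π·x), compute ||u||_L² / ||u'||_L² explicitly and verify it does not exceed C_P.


||u||_L² / ||u'||_L² = 1/(10*π) < C_P = 1/(2*π).

u(x) = 7/3·sin(10*π·x), so u'(x) = 70*π*cos(10*π*x)/3.
Writing u(x) = A·sin(kπx/L) with A = 7/3 and k = 5, use ∫_0^L sin²(kπx/L) dx = L/2 and ∫_0^L cos²(kπx/L) dx = L/2.
u² = 49/9·sin²(10*π·x) and (u')² = 4900*π^2/9·cos²(10*π·x), and each of sin², cos² integrates to L/2 = 1/4 over (0, 1/2).
∫_0^1/2 u² dx = 49/36, so ||u||_L² = 7/6.
∫_0^1/2 (u')² dx = 1225*π^2/9, so ||u'||_L² = 35*π/3.
Ratio ||u||_L² / ||u'||_L² = 1/(10*π).
Sharp Poincaré constant on H^1_0(0, 1/2) is C_P = L/π = 1/(2*π), achieved by sin(2*π·x).
This is the k = 5 harmonic; the ratio L/(kπ) is strictly less than C_P = L/π, consistent with the sharp inequality ||u||_L² ≤ C_P ||u'||_L².


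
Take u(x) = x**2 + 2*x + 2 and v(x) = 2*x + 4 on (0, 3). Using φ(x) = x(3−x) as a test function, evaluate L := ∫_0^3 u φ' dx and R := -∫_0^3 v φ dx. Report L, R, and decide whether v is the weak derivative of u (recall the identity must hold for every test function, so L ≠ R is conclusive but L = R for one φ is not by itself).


LHS = -45/2, RHS = -63/2. No, v is not the weak derivative of u.

u(x) = x**2 + 2*x + 2, classical derivative u'(x) = 2*x + 2.
φ(x) = x(3−x), so φ'(x) = 3 - 2*x.
Note φ(0) = φ(3) = 0, so the boundary term u·φ vanishes.
LHS = ∫_0^3 u(x) φ'(x) dx = ∫_0^3 (-2*x^3 - x^2 + 2*x + 6) dx. Term by term:
  ∫_0^3 -2*x^3 dx = -81/2;  ∫_0^3 -x^2 dx = -9;  ∫_0^3 2*x dx = 9;
  ∫_0^3 6 dx = 18.
Sum: -81/2 − 9 + 9 + 18 = -45/2.
So LHS = -45/2.
∫_0^3 v(x) φ(x) dx = ∫_0^3 (-2*x^3 + 2*x^2 + 12*x) dx. Term by term:
  ∫_0^3 -2*x^3 dx = -81/2;  ∫_0^3 2*x^2 dx = 18;  ∫_0^3 12*x dx = 54.
Sum: -81/2 + 18 + 54 = 63/2.
So RHS = -∫_0^3 v(x) φ(x) dx = -63/2.
LHS − RHS = 9 ≠ 0, so the identity fails.
(For a valid weak derivative the identity must hold for EVERY test function, in particular this one. The failure shows v is NOT the weak derivative of u.)
Correct weak derivative would be u'(x) = 2*x + 2.


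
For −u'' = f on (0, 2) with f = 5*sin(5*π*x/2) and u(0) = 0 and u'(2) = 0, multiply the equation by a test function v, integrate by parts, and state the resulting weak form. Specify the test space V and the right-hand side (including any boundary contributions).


V = {v ∈ H^1(0, 2) : v(0) = 0} (test functions vanish at x = 0 where u is specified); weak form: ∫_0^2 u'v' dx = ∫_0^2 (5*sin(5*π*x/2)) v dx for all v ∈ V.

Multiply both sides by a test function v and integrate from 0 to 2:
  ∫_0^2 −u''(x) v(x) dx = ∫_0^2 f(x) v(x) dx.
Integrate the LHS by parts once:
  ∫_0^2 −u'' v dx = −[u'(x) v(x)]_0^2 + ∫_0^2 u'(x) v'(x) dx.
Thus ∫_0^2 u'(x) v'(x) dx = ∫_0^2 f(x) v(x) dx + [u'(x) v(x)]_0^2.
Choose V so that boundary terms are either known or forced to vanish.
Mixed BC: u(0) = 0 (Dirichlet) and u'(2) = 0 (Neumann). Define V = {v ∈ H^1(0, 2) : v(0) = 0}. Then [u' v]_0^2 = u'(2)·v(2) − u'(0)·0 = 0.
Weak formulation: find u (satisfying any essential BC) such that ∫_0^2 u'(x) v'(x) dx = ∫_0^2 f v dx for all v ∈ V (Dirichlet at 0 absorbed into V; the Neumann datum at x = 2 is zero, so no boundary term remains).
Substituting f(x) = 5*sin(5*π*x/2), the right-hand side is ∫_0^2 (5*sin(5*π*x/2)) v dx.


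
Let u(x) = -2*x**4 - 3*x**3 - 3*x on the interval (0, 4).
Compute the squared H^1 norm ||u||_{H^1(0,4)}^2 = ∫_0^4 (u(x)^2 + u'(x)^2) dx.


||u||_{H^1}^2 = 162822668/315

The H^1 norm (squared) on an interval (0, L) is
  ||u||_{H^1}^2 = ∫_0^L u(x)^2 dx + ∫_0^L u'(x)^2 dx.
Compute u'(x) = -8*x**3 - 9*x**2 - 3.
Then u(x)^2 = 4*x**8 + 12*x**7 + 9*x**6 + 12*x**5 + 18*x**4 + 9*x**2 and u'(x)^2 = 64*x**6 + 144*x**5 + 81*x**4 + 48*x**3 + 54*x**2 + 9.
Integrate each monomial from 0 to 4 using ∫_0^4 c·x^n dx = c·4^(n+1)/(n+1):
  ∫_0^4 u(x)^2 dx = ∫_0^4 (4*x^8 + 12*x^7 + 9*x^6 + 12*x^5 + 18*x^4 + 9*x^2) dx. Term by term:
    ∫_0^4 4*x^8 dx = 1048576/9;  ∫_0^4 12*x^7 dx = 98304;  ∫_0^4 9*x^6 dx = 147456/7;
    ∫_0^4 12*x^5 dx = 8192;  ∫_0^4 18*x^4 dx = 18432/5;  ∫_0^4 9*x^2 dx = 192.
  Sum: 1048576/9 + 98304 + 147456/7 + 8192 + 18432/5 + 192 = 78103616/315.
  ∫_0^4 u'(x)^2 dx = ∫_0^4 (64*x^6 + 144*x^5 + 81*x^4 + 48*x^3 + 54*x^2 + 9) dx. Term by term:
    ∫_0^4 64*x^6 dx = 1048576/7;  ∫_0^4 144*x^5 dx = 98304;  ∫_0^4 81*x^4 dx = 82944/5;
    ∫_0^4 48*x^3 dx = 3072;  ∫_0^4 54*x^2 dx = 1152;  ∫_0^4 9 dx = 36.
  Sum: 1048576/7 + 98304 + 82944/5 + 3072 + 1152 + 36 = 9413228/35.
Adding: ||u||_{H^1}^2 = 78103616/315 + 9413228/35 = 162822668/315.
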